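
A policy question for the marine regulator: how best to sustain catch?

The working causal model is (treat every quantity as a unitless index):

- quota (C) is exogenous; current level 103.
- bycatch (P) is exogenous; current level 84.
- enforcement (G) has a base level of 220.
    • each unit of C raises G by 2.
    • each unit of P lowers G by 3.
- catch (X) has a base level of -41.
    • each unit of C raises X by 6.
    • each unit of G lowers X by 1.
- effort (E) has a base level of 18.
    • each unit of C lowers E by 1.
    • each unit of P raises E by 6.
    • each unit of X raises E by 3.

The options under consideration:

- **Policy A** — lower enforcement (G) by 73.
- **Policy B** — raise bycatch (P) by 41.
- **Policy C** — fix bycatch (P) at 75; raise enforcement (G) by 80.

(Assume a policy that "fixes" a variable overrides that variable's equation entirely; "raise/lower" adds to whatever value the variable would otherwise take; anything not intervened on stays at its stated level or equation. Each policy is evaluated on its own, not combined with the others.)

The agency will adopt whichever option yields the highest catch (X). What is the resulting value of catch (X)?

526

Policy A (G − 73):
  C = 103
  P = 84
  G = 220 + 2·103 − 3·84 (−73 from intervention) = 101
  X = -41 + 6·103 − 101 = 476
Policy B (P + 41):
  C = 103
  P = 84 + 41 = 125
  G = 220 + 2·103 − 3·125 = 51
  X = -41 + 6·103 − 51 = 526
Policy C (P := 75, G + 80):
  C = 103
  P = 75
  G = 220 + 2·103 − 3·75 (+80 from intervention) = 281
  X = -41 + 6·103 − 281 = 296
Comparing — Policy A: X=476, Policy B: X=526, Policy C: X=296. Highest is 526 (Policy B).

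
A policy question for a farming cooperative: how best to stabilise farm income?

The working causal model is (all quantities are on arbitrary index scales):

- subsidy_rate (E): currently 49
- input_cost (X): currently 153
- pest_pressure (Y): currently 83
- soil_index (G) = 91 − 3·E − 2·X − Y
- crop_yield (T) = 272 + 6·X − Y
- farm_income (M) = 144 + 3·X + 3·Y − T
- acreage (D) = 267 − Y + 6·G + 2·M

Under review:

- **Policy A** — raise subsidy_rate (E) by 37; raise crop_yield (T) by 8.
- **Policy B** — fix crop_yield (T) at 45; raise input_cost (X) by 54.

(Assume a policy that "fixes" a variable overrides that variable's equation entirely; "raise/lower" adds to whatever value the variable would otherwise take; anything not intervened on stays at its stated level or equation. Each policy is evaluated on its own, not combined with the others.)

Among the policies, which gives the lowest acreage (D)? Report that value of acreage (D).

Policy A (E + 37, T + 8):
  E = 49 + 37 = 86
  X = 153
  Y = 83
  G = 91 − 3·86 − 2·153 − 83 = -556
  T = 272 + 6·153 − 83 (+8 from intervention) = 1115
  M = 144 + 3·153 + 3·83 − 1115 = -263
  D = 267 − 83 + 6·(-556) + 2·(-263) = -3678
Policy B (T := 45, X + 54):
  E = 49
  X = 153 + 54 = 207
  Y = 83
  G = 91 − 3·49 − 2·207 − 83 = -553
  T = 45
  M = 144 + 3·207 + 3·83 − 45 = 969
  D = 267 − 83 + 6·(-553) + 2·969 = -1196
Comparing — Policy A: D=-3678, Policy B: D=-1196. Lowest is -3678 (Policy A).

-3678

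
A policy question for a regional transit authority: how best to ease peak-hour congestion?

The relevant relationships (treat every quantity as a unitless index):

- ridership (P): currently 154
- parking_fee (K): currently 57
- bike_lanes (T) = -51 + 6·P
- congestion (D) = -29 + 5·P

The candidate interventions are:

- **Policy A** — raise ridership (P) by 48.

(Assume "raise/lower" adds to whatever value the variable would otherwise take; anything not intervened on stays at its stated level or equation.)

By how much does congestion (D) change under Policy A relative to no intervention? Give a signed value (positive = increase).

Baseline:
  P = 154
  D = -29 + 5·154 = 741
Policy A (P + 48):
  P = 154 + 48 = 202
  D = -29 + 5·202 = 981
Change in D: 981 − 741 = 240

240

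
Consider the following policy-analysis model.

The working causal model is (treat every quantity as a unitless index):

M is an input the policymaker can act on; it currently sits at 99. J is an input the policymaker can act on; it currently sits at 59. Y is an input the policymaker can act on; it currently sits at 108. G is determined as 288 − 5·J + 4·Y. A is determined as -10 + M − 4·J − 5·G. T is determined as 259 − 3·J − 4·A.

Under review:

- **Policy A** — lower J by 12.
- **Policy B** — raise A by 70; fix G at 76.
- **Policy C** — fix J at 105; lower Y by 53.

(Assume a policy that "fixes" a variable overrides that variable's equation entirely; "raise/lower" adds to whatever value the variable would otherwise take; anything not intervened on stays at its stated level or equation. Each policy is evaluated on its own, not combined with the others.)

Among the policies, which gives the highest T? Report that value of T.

10214

Policy A (J − 12):
  M = 99
  J = 59 − 12 = 47
  Y = 108
  G = 288 − 5·47 + 4·108 = 485
  A = -10 + 99 − 4·47 − 5·485 = -2524
  T = 259 − 3·47 − 4·(-2524) = 10214
Policy B (A + 70, G := 76):
  M = 99
  J = 59
  Y = 108
  G = 76
  A = -10 + 99 − 4·59 − 5·76 (+70 from intervention) = -457
  T = 259 − 3·59 − 4·(-457) = 1910
Policy C (J := 105, Y − 53):
  M = 99
  J = 105
  Y = 108 − 53 = 55
  G = 288 − 5·105 + 4·55 = -17
  A = -10 + 99 − 4·105 − 5·(-17) = -246
  T = 259 − 3·105 − 4·(-246) = 928
Comparing — Policy A: T=10214, Policy B: T=1910, Policy C: T=928. Highest is 10214 (Policy A).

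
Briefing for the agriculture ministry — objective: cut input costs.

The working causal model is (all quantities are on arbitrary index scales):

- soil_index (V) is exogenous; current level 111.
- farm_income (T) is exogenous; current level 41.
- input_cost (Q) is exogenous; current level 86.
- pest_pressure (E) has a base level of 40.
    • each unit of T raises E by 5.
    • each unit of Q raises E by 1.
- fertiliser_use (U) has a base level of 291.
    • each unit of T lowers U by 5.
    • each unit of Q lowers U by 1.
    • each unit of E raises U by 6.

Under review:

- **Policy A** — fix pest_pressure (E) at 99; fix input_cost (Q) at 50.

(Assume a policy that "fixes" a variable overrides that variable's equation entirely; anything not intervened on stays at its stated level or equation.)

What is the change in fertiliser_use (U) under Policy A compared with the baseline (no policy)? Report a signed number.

-1356

Baseline:
  T = 41
  Q = 86
  E = 40 + 5·41 + 86 = 331
  U = 291 − 5·41 − 86 + 6·331 = 1986
Policy A (E := 99, Q := 50):
  T = 41
  Q = 50
  E = 99
  U = 291 − 5·41 − 50 + 6·99 = 630
Change in U: 630 − 1986 = -1356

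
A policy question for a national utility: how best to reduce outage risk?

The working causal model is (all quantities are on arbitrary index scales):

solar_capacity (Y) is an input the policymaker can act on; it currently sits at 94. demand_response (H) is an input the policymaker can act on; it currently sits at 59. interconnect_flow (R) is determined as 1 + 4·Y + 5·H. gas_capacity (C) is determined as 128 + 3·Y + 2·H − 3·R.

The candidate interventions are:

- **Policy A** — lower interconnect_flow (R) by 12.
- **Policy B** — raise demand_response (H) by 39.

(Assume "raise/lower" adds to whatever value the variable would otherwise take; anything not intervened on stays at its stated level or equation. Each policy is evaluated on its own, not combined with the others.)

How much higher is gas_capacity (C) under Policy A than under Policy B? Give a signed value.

543

Policy A (R − 12):
  Y = 94
  H = 59
  R = 1 + 4·94 + 5·59 (−12 from intervention) = 660
  C = 128 + 3·94 + 2·59 − 3·660 = -1452
Policy B (H + 39):
  Y = 94
  H = 59 + 39 = 98
  R = 1 + 4·94 + 5·98 = 867
  C = 128 + 3·94 + 2·98 − 3·867 = -1995
C: -1452 − (-1995) = 543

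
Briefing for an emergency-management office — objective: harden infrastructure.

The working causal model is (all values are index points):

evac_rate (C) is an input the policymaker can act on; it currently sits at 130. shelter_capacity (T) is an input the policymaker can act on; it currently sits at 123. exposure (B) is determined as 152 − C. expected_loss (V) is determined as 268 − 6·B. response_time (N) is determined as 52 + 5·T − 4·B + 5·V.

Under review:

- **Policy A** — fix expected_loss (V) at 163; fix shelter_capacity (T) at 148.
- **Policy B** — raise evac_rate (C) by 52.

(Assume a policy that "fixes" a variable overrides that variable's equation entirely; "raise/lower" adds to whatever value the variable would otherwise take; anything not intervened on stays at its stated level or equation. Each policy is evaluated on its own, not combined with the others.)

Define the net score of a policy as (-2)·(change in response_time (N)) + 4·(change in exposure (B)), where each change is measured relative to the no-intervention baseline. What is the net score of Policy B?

Baseline:
  C = 130
  T = 123
  B = 152 − 130 = 22
  V = 268 − 6·22 = 136
  N = 52 + 5·123 − 4·22 + 5·136 = 1259
Policy B (C + 52):
  C = 130 + 52 = 182
  T = 123
  B = 152 − 182 = -30
  V = 268 − 6·(-30) = 448
  N = 52 + 5·123 − 4·(-30) + 5·448 = 3027
ΔN = 3027 − 1259 = 1768; ΔB = -30 − 22 = -52
Score = (-2)·1768 + 4·(-52) = -3744

-3744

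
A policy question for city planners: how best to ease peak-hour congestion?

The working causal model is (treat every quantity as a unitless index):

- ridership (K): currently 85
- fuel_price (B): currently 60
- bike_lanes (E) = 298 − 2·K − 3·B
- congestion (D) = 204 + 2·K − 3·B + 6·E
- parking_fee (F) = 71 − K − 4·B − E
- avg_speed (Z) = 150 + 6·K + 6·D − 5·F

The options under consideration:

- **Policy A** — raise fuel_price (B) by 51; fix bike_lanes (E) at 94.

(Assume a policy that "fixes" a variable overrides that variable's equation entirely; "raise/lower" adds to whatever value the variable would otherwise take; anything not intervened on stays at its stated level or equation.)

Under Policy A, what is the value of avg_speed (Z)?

Policy A (B + 51, E := 94):
  K = 85
  B = 60 + 51 = 111
  E = 94
  D = 204 + 2·85 − 3·111 + 6·94 = 605
  F = 71 − 85 − 4·111 − 94 = -552
  Z = 150 + 6·85 + 6·605 − 5·(-552) = 7050

7050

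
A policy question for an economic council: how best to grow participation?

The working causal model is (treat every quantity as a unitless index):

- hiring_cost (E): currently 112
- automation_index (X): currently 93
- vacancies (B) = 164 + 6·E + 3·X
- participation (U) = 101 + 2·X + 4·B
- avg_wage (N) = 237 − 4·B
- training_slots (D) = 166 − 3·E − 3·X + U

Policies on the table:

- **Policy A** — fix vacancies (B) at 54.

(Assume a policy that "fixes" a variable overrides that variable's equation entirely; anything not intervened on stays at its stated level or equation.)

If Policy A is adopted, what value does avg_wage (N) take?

21

Policy A (B := 54):
  E = 112
  X = 93
  B = 54
  N = 237 − 4·54 = 21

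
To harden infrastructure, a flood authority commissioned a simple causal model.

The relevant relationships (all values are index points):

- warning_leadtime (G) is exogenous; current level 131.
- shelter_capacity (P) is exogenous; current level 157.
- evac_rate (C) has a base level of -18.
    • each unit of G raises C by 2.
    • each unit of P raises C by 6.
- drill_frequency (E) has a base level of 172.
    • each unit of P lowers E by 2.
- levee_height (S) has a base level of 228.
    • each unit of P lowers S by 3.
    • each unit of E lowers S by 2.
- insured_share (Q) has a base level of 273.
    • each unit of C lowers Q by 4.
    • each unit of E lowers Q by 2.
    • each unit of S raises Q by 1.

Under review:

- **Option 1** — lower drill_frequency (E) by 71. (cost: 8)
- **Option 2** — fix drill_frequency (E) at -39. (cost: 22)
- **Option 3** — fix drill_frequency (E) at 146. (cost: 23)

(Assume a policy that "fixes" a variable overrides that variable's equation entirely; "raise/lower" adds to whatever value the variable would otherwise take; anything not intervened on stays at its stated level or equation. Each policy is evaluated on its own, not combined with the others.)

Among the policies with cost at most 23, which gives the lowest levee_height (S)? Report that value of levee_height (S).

Option 1 (E − 71):
  P = 157
  E = 172 − 2·157 (−71 from intervention) = -213
  S = 228 − 3·157 − 2·(-213) = 183
Option 2 (E := -39):
  P = 157
  E = -39
  S = 228 − 3·157 − 2·(-39) = -165
Option 3 (E := 146):
  P = 157
  E = 146
  S = 228 − 3·157 − 2·146 = -535
Comparing — Option 1: S=183, Option 2: S=-165, Option 3: S=-535. Lowest is -535 (Option 3).

-535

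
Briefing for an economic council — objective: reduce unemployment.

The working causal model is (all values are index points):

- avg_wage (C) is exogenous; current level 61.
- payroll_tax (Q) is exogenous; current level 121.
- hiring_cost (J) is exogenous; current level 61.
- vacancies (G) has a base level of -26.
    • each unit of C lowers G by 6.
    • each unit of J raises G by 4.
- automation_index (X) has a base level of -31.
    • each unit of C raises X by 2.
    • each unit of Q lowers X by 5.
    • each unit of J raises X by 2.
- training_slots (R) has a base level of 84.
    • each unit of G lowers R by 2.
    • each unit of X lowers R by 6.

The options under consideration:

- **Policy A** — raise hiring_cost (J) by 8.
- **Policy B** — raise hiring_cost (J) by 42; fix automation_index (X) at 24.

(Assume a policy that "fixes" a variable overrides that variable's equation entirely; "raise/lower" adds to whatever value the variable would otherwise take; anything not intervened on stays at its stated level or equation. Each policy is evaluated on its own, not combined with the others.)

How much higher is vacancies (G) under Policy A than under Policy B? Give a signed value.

-136

Policy A (J + 8):
  C = 61
  J = 61 + 8 = 69
  G = -26 − 6·61 + 4·69 = -116
Policy B (J + 42, X := 24):
  C = 61
  J = 61 + 42 = 103
  G = -26 − 6·61 + 4·103 = 20
G: -116 − 20 = -136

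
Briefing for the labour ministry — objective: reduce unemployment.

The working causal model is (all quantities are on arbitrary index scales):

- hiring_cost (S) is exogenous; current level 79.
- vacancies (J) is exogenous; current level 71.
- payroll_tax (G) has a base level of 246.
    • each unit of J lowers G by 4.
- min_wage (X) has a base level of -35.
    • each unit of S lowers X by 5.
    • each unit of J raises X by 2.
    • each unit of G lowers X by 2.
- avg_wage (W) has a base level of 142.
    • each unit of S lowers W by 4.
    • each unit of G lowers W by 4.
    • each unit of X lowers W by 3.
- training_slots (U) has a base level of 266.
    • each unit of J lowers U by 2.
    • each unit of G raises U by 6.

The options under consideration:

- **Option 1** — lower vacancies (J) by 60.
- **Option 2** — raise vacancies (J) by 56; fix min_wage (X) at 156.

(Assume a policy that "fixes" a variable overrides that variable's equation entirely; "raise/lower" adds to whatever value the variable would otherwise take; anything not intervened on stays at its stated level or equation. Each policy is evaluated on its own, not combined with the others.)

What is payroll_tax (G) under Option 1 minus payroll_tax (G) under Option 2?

464

Option 1 (J − 60):
  J = 71 − 60 = 11
  G = 246 − 4·11 = 202
Option 2 (J + 56, X := 156):
  J = 71 + 56 = 127
  G = 246 − 4·127 = -262
G: 202 − (-262) = 464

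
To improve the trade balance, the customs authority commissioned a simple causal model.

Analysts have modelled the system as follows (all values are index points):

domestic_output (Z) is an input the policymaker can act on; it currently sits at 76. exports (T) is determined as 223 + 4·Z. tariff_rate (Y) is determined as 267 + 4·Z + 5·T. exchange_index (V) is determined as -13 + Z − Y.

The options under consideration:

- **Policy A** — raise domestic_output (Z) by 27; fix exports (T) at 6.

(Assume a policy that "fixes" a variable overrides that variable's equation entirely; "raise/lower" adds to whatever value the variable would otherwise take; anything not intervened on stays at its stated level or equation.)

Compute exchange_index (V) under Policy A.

-619

Policy A (Z + 27, T := 6):
  Z = 76 + 27 = 103
  T = 6
  Y = 267 + 4·103 + 5·6 = 709
  V = -13 + 103 − 709 = -619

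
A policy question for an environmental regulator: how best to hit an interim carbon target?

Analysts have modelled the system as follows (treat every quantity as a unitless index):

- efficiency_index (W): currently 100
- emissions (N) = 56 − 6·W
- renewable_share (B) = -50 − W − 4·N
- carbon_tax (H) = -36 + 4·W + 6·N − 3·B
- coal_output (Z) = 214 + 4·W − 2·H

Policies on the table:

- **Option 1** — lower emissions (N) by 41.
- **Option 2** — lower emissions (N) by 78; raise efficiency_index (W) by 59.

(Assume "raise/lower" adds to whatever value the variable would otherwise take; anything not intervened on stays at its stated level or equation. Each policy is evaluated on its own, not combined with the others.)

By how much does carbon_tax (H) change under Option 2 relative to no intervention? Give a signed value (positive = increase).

Baseline:
  W = 100
  N = 56 − 6·100 = -544
  B = -50 − 100 − 4·(-544) = 2026
  H = -36 + 4·100 + 6·(-544) − 3·2026 = -8978
Option 2 (N − 78, W + 59):
  W = 100 + 59 = 159
  N = 56 − 6·159 (−78 from intervention) = -976
  B = -50 − 159 − 4·(-976) = 3695
  H = -36 + 4·159 + 6·(-976) − 3·3695 = -16341
Change in H: -16341 − (-8978) = -7363

-7363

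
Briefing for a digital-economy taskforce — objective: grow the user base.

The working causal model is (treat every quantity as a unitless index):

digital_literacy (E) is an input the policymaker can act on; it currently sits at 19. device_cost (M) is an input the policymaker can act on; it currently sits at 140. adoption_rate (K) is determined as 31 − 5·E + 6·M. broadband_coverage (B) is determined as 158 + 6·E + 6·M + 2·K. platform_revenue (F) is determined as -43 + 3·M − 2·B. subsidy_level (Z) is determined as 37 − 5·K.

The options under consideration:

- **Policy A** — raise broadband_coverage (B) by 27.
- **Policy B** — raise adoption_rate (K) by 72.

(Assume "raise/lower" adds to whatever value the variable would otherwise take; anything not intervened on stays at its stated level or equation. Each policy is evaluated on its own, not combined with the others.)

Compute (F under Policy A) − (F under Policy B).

Policy A (B + 27):
  E = 19
  M = 140
  K = 31 − 5·19 + 6·140 = 776
  B = 158 + 6·19 + 6·140 + 2·776 (+27 from intervention) = 2691
  F = -43 + 3·140 − 2·2691 = -5005
Policy B (K + 72):
  E = 19
  M = 140
  K = 31 − 5·19 + 6·140 (+72 from intervention) = 848
  B = 158 + 6·19 + 6·140 + 2·848 = 2808
  F = -43 + 3·140 − 2·2808 = -5239
F: -5005 − (-5239) = 234

234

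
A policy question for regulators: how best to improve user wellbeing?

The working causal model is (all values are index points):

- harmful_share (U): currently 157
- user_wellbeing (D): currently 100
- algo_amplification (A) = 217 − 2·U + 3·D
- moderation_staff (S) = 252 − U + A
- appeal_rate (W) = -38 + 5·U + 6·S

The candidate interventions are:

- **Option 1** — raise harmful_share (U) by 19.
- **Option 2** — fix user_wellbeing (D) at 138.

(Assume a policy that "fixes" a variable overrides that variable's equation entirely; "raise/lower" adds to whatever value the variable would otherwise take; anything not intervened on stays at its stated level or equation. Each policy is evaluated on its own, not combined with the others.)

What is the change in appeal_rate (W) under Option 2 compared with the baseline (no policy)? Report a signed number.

Baseline:
  U = 157
  D = 100
  A = 217 − 2·157 + 3·100 = 203
  S = 252 − 157 + 203 = 298
  W = -38 + 5·157 + 6·298 = 2535
Option 2 (D := 138):
  U = 157
  D = 138
  A = 217 − 2·157 + 3·138 = 317
  S = 252 − 157 + 317 = 412
  W = -38 + 5·157 + 6·412 = 3219
Change in W: 3219 − 2535 = 684

684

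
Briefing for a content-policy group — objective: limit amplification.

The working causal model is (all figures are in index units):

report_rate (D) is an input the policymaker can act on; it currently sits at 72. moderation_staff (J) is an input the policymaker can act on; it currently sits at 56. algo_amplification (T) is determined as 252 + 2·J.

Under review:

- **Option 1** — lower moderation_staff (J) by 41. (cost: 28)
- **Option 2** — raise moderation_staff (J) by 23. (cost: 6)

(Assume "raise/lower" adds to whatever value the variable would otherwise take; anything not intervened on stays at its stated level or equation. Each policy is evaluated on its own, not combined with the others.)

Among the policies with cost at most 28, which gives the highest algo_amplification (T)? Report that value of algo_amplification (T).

410

Option 1 (J − 41):
  J = 56 − 41 = 15
  T = 252 + 2·15 = 282
Option 2 (J + 23):
  J = 56 + 23 = 79
  T = 252 + 2·79 = 410
Comparing — Option 1: T=282, Option 2: T=410. Highest is 410 (Option 2).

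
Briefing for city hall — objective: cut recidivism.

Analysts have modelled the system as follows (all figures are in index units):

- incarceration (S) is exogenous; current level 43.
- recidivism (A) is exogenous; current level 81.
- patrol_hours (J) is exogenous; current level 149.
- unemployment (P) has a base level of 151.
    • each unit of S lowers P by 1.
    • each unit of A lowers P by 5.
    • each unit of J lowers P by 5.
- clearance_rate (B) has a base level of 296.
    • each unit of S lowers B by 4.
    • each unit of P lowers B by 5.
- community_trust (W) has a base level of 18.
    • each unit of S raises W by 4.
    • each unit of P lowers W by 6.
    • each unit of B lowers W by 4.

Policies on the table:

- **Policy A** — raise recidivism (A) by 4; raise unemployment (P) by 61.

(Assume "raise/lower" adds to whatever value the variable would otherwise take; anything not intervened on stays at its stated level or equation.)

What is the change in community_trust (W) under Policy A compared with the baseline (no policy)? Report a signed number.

Baseline:
  S = 43
  A = 81
  J = 149
  P = 151 − 43 − 5·81 − 5·149 = -1042
  B = 296 − 4·43 − 5·(-1042) = 5334
  W = 18 + 4·43 − 6·(-1042) − 4·5334 = -14894
Policy A (A + 4, P + 61):
  S = 43
  A = 81 + 4 = 85
  J = 149
  P = 151 − 43 − 5·85 − 5·149 (+61 from intervention) = -1001
  B = 296 − 4·43 − 5·(-1001) = 5129
  W = 18 + 4·43 − 6·(-1001) − 4·5129 = -14320
Change in W: -14320 − (-14894) = 574

574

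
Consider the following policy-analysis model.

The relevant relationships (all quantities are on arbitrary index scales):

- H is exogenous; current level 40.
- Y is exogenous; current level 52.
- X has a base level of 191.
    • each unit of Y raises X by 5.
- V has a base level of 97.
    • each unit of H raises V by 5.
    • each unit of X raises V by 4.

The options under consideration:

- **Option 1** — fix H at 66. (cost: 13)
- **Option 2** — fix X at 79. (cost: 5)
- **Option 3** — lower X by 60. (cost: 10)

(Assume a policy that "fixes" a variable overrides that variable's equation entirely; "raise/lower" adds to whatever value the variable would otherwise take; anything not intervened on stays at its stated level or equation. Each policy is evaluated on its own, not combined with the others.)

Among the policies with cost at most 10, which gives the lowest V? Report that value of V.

613

Option 2 (X := 79):
  H = 40
  Y = 52
  X = 79
  V = 97 + 5·40 + 4·79 = 613
Option 3 (X − 60):
  H = 40
  Y = 52
  X = 191 + 5·52 (−60 from intervention) = 391
  V = 97 + 5·40 + 4·391 = 1861
Comparing — Option 2: V=613, Option 3: V=1861. Lowest is 613 (Option 2).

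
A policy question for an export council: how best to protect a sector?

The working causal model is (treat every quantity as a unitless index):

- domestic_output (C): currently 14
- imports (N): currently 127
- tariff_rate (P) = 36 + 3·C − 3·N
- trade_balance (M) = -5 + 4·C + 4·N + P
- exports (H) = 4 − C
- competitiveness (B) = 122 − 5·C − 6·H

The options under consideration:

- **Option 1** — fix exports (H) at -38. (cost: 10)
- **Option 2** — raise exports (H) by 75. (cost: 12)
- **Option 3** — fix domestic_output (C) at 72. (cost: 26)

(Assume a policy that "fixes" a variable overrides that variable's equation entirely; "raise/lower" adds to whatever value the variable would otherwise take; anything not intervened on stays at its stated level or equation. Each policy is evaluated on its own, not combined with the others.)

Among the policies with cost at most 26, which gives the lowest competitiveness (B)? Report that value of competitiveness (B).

Option 1 (H := -38):
  C = 14
  H = -38
  B = 122 − 5·14 − 6·(-38) = 280
Option 2 (H + 75):
  C = 14
  H = 4 − 14 (+75 from intervention) = 65
  B = 122 − 5·14 − 6·65 = -338
Option 3 (C := 72):
  C = 72
  H = 4 − 72 = -68
  B = 122 − 5·72 − 6·(-68) = 170
Comparing — Option 1: B=280, Option 2: B=-338, Option 3: B=170. Lowest is -338 (Option 2).

-338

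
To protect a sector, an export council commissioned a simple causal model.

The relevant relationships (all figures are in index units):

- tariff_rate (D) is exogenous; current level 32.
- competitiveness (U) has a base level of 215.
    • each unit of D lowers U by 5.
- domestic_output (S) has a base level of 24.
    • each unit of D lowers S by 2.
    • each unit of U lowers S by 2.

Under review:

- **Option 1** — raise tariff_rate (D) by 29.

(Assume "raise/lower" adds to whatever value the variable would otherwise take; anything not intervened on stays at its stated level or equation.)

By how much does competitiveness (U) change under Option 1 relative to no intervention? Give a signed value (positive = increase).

Baseline:
  D = 32
  U = 215 − 5·32 = 55
Option 1 (D + 29):
  D = 32 + 29 = 61
  U = 215 − 5·61 = -90
Change in U: -90 − 55 = -145

-145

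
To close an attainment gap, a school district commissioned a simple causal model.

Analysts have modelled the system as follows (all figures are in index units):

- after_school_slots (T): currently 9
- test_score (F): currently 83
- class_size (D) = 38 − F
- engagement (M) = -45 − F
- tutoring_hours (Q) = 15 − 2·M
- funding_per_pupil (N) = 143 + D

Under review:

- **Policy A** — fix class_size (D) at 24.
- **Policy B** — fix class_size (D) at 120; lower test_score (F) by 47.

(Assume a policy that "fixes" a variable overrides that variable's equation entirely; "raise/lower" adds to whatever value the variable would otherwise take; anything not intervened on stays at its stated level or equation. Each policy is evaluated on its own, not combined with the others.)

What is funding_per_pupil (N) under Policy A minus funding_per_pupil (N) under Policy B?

-96

Policy A (D := 24):
  F = 83
  D = 24
  N = 143 + 24 = 167
Policy B (D := 120, F − 47):
  F = 83 − 47 = 36
  D = 120
  N = 143 + 120 = 263
N: 167 − 263 = -96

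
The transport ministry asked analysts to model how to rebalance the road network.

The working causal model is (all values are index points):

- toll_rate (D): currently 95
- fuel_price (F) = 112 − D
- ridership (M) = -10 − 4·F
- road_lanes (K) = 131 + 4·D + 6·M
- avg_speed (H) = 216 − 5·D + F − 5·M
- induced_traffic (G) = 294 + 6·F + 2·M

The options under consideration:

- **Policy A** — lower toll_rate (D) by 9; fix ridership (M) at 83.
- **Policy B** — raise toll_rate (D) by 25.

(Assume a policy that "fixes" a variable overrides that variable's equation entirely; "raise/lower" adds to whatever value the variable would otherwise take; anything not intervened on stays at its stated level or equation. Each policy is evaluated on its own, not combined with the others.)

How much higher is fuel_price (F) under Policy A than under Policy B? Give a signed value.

34

Policy A (D − 9, M := 83):
  D = 95 − 9 = 86
  F = 112 − 86 = 26
Policy B (D + 25):
  D = 95 + 25 = 120
  F = 112 − 120 = -8
F: 26 − (-8) = 34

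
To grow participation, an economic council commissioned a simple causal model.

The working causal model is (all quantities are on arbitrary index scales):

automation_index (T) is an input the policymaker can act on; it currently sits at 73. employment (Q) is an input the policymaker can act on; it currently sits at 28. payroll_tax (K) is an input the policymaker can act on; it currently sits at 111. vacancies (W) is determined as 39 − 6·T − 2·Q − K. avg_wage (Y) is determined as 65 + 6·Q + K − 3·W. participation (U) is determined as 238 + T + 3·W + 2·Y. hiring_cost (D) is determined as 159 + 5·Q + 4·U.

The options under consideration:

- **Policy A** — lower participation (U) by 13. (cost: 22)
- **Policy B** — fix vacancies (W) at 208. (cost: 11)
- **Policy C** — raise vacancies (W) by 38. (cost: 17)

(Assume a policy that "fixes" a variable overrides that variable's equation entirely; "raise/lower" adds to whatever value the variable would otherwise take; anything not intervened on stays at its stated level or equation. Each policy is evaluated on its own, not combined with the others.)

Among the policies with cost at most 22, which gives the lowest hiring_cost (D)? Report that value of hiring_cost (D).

Policy A (U − 13):
  T = 73
  Q = 28
  K = 111
  W = 39 − 6·73 − 2·28 − 111 = -566
  Y = 65 + 6·28 + 111 − 3·(-566) = 2042
  U = 238 + 73 + 3·(-566) + 2·2042 (−13 from intervention) = 2684
  D = 159 + 5·28 + 4·2684 = 11035
Policy B (W := 208):
  T = 73
  Q = 28
  K = 111
  W = 208
  Y = 65 + 6·28 + 111 − 3·208 = -280
  U = 238 + 73 + 3·208 + 2·(-280) = 375
  D = 159 + 5·28 + 4·375 = 1799
Policy C (W + 38):
  T = 73
  Q = 28
  K = 111
  W = 39 − 6·73 − 2·28 − 111 (+38 from intervention) = -528
  Y = 65 + 6·28 + 111 − 3·(-528) = 1928
  U = 238 + 73 + 3·(-528) + 2·1928 = 2583
  D = 159 + 5·28 + 4·2583 = 10631
Comparing — Policy A: D=11035, Policy B: D=1799, Policy C: D=10631. Lowest is 1799 (Policy B).

1799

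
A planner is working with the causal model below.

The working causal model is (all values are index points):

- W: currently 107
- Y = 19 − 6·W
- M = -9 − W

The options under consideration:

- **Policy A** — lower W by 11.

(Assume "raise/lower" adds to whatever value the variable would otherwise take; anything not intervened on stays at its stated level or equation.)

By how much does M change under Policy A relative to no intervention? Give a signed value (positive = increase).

Baseline:
  W = 107
  M = -9 − 107 = -116
Policy A (W − 11):
  W = 107 − 11 = 96
  M = -9 − 96 = -105
Change in M: -105 − (-116) = 11

11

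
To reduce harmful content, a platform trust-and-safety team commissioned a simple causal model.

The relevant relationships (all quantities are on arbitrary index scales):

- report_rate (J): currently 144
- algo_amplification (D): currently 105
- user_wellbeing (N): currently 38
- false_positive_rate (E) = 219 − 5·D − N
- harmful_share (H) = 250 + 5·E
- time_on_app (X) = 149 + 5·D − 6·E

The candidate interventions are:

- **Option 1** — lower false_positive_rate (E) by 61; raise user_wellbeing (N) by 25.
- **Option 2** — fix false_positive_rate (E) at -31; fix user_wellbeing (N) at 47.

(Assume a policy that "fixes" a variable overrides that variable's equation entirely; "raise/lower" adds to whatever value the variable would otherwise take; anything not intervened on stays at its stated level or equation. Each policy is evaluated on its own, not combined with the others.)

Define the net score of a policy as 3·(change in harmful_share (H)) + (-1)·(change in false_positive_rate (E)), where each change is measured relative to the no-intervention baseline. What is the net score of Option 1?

-1204

Baseline:
  D = 105
  N = 38
  E = 219 − 5·105 − 38 = -344
  H = 250 + 5·(-344) = -1470
Option 1 (E − 61, N + 25):
  D = 105
  N = 38 + 25 = 63
  E = 219 − 5·105 − 63 (−61 from intervention) = -430
  H = 250 + 5·(-430) = -1900
ΔH = -1900 − (-1470) = -430; ΔE = -430 − (-344) = -86
Score = 3·(-430) + (-1)·(-86) = -1204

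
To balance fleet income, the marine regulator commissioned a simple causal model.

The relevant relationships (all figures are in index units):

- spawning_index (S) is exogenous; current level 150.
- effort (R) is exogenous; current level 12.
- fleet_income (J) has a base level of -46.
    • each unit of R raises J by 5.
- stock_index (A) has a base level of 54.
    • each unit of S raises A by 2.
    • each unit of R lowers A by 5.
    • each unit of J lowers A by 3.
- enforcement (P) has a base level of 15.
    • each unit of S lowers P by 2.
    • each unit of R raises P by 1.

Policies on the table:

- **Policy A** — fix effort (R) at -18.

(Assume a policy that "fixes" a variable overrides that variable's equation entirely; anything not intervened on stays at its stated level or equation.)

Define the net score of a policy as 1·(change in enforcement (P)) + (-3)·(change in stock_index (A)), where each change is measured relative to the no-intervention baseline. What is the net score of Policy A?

Baseline:
  S = 150
  R = 12
  J = -46 + 5·12 = 14
  A = 54 + 2·150 − 5·12 − 3·14 = 252
  P = 15 − 2·150 + 12 = -273
Policy A (R := -18):
  S = 150
  R = -18
  J = -46 + 5·(-18) = -136
  A = 54 + 2·150 − 5·(-18) − 3·(-136) = 852
  P = 15 − 2·150 + (-18) = -303
ΔP = -303 − (-273) = -30; ΔA = 852 − 252 = 600
Score = 1·(-30) + (-3)·600 = -1830

-1830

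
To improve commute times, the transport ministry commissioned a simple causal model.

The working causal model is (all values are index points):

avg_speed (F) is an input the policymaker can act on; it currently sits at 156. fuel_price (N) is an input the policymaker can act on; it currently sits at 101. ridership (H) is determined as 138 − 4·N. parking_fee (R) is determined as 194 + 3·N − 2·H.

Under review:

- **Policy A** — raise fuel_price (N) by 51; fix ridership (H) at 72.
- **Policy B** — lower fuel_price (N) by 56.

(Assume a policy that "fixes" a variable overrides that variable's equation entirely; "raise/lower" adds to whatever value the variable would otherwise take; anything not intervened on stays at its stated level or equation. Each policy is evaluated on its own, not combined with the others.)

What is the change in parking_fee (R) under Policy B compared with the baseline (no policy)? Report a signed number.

Baseline:
  N = 101
  H = 138 − 4·101 = -266
  R = 194 + 3·101 − 2·(-266) = 1029
Policy B (N − 56):
  N = 101 − 56 = 45
  H = 138 − 4·45 = -42
  R = 194 + 3·45 − 2·(-42) = 413
Change in R: 413 − 1029 = -616

-616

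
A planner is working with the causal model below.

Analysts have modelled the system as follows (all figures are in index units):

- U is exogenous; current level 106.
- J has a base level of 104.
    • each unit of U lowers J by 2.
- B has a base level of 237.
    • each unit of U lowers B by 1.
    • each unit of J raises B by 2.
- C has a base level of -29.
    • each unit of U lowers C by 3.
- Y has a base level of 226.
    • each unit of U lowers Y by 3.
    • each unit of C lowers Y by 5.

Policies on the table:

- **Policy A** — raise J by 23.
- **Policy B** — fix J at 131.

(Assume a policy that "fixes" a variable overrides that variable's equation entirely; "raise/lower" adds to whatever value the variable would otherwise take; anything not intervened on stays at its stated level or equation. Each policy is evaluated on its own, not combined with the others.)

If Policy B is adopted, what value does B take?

Policy B (J := 131):
  U = 106
  J = 131
  B = 237 − 106 + 2·131 = 393

393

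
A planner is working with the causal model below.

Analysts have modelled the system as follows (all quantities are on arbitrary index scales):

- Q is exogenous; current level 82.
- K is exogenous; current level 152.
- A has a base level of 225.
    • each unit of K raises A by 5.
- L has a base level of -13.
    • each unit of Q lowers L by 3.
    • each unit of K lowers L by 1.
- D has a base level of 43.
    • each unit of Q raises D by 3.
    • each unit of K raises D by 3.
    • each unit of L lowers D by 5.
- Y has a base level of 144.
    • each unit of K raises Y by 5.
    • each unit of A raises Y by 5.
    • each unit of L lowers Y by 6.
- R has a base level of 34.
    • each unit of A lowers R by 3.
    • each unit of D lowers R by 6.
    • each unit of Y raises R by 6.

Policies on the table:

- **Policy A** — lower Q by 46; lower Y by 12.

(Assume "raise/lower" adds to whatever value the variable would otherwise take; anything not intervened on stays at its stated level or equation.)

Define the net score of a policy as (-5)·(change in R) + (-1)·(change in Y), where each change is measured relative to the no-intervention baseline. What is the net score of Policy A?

1200

Baseline:
  Q = 82
  K = 152
  A = 225 + 5·152 = 985
  L = -13 − 3·82 − 152 = -411
  D = 43 + 3·82 + 3·152 − 5·(-411) = 2800
  Y = 144 + 5·152 + 5·985 − 6·(-411) = 8295
  R = 34 − 3·985 − 6·2800 + 6·8295 = 30049
Policy A (Q − 46, Y − 12):
  Q = 82 − 46 = 36
  K = 152
  A = 225 + 5·152 = 985
  L = -13 − 3·36 − 152 = -273
  D = 43 + 3·36 + 3·152 − 5·(-273) = 1972
  Y = 144 + 5·152 + 5·985 − 6·(-273) (−12 from intervention) = 7455
  R = 34 − 3·985 − 6·1972 + 6·7455 = 29977
ΔR = 29977 − 30049 = -72; ΔY = 7455 − 8295 = -840
Score = (-5)·(-72) + (-1)·(-840) = 1200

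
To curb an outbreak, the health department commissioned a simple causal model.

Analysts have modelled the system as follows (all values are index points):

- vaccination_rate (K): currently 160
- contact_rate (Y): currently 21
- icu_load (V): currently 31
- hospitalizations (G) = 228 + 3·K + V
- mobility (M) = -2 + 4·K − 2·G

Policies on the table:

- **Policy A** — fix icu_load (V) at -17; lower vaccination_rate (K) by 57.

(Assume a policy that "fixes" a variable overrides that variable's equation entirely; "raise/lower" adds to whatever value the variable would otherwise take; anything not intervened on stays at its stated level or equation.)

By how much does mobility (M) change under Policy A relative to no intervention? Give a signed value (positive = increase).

Baseline:
  K = 160
  V = 31
  G = 228 + 3·160 + 31 = 739
  M = -2 + 4·160 − 2·739 = -840
Policy A (V := -17, K − 57):
  K = 160 − 57 = 103
  V = -17
  G = 228 + 3·103 + (-17) = 520
  M = -2 + 4·103 − 2·520 = -630
Change in M: -630 − (-840) = 210

210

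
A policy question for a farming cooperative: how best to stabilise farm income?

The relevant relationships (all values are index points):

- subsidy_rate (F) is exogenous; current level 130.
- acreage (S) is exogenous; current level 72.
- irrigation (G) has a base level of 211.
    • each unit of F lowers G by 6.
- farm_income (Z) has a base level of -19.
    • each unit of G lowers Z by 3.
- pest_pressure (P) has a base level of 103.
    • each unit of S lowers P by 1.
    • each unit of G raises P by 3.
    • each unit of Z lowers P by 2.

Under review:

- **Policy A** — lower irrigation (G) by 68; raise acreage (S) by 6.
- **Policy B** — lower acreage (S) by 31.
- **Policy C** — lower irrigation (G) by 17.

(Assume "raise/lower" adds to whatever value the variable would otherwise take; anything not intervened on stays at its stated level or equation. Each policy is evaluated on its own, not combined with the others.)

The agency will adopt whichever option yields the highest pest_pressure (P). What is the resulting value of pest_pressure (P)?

Policy A (G − 68, S + 6):
  F = 130
  S = 72 + 6 = 78
  G = 211 − 6·130 (−68 from intervention) = -637
  Z = -19 − 3·(-637) = 1892
  P = 103 − 78 + 3·(-637) − 2·1892 = -5670
Policy B (S − 31):
  F = 130
  S = 72 − 31 = 41
  G = 211 − 6·130 = -569
  Z = -19 − 3·(-569) = 1688
  P = 103 − 41 + 3·(-569) − 2·1688 = -5021
Policy C (G − 17):
  F = 130
  S = 72
  G = 211 − 6·130 (−17 from intervention) = -586
  Z = -19 − 3·(-586) = 1739
  P = 103 − 72 + 3·(-586) − 2·1739 = -5205
Comparing — Policy A: P=-5670, Policy B: P=-5021, Policy C: P=-5205. Highest is -5021 (Policy B).

-5021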